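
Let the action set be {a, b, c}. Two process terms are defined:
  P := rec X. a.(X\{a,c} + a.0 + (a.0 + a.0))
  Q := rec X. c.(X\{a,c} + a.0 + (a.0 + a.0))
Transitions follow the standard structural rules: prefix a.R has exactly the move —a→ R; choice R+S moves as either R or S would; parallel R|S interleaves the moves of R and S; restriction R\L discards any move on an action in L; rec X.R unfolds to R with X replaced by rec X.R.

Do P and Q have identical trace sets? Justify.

Reachable graph of P (3 states):
  s0 = rec X. a.(X\{a,c} + a.0 + (a.0 + a.0)) ⊢ ··a··> s1
  s1 = (rec X. a.(X\{a,c} + a.0 + (a.0 + a.0)))\{a,c} + a.0 + (a.0 + a.0) ⊢ ··a··> s2
  s2 = 0 ⊢ stopped
Reachable graph of Q (3 states):
  t0 = rec X. c.(X\{a,c} + a.0 + (a.0 + a.0)) ⊢ ··c··> t1
  t1 = (rec X. c.(X\{a,c} + a.0 + (a.0 + a.0)))\{a,c} + a.0 + (a.0 + a.0) ⊢ ··a··> t2
  t2 = 0 ⊢ stopped
Trace ⟨a⟩ through P, begin at {s0}:
  after a @ step 1: {s1}
  ✓ P
Trace ⟨a⟩ through Q, begin at {t0}:
  after a @ step 1: ∅  — Q cannot continue

NO — witness ⟨a⟩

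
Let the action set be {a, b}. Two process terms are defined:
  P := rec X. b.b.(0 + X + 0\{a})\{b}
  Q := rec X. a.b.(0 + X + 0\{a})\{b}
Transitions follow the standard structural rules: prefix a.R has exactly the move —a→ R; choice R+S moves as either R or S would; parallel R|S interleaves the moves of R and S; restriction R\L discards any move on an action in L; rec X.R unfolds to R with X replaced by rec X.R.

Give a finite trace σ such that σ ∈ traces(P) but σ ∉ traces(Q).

Reachable graph of P (3 states):
  s0 = rec X. b.b.(0 + X + 0\{a})\{b} | -b-> s1
  s1 = b.(0 + (rec X. b.b.(0 + X + 0\{a})\{b}) + 0\{a})\{b} | -b-> s2
  s2 = (0 + (rec X. b.b.(0 + X + 0\{a})\{b}) + 0\{a})\{b} | deadlocked
Reachable graph of Q (4 states):
  t0 = rec X. a.b.(0 + X + 0\{a})\{b} | -a-> t1
  t1 = b.(0 + (rec X. a.b.(0 + X + 0\{a})\{b}) + 0\{a})\{b} | -b-> t2
  t2 = (0 + (rec X. a.b.(0 + X + 0\{a})\{b}) + 0\{a})\{b} | -a-> t3
  t3 = (b.(0 + (rec X. a.b.(0 + X + 0\{a})\{b}) + 0\{a})\{b})\{b} | deadlocked
Executing b from P (initial set {s0}):
  after b @ step 1: {s1}
  P completes σ.
Executing b from Q (initial set {t0}):
  after b @ step 1: ∅  — Q cannot continue

b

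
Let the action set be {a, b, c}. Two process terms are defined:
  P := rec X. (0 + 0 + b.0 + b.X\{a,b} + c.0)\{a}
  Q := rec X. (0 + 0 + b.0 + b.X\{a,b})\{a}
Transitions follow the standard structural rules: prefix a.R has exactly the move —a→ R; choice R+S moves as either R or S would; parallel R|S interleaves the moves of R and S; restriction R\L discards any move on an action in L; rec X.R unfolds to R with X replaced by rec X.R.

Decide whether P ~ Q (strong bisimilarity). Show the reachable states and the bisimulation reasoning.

LTS(P): 4 reachable states
  p0 = rec X. (0 + 0 + b.0 + b.X\{a,b} + c.0)\{a} has moves --b--▸ p1, --b--▸ p2, --c--▸ p2
  p1 = (rec X. (0 + 0 + b.0 + b.X\{a,b} + c.0)\{a})\{a,b}\{a} has moves --c--▸ p3
  p2 = 0\{a} has moves (no moves)
  p3 = 0\{a}\{a,b}\{a} has moves (no moves)
LTS(Q): 3 reachable states
  q0 = rec X. (0 + 0 + b.0 + b.X\{a,b})\{a} has moves --b--▸ q1, --b--▸ q2
  q1 = (rec X. (0 + 0 + b.0 + b.X\{a,b})\{a})\{a,b}\{a} has moves (no moves)
  q2 = 0\{a} has moves (no moves)
Bisimilarity quotient blocks:
  B0 = {p0}
  B1 = {p2, p3, q1, q2}
  B2 = {p1}
  B3 = {q0}
p0 ∈ B0, q0 ∈ B3 → different blocks

not bisimilar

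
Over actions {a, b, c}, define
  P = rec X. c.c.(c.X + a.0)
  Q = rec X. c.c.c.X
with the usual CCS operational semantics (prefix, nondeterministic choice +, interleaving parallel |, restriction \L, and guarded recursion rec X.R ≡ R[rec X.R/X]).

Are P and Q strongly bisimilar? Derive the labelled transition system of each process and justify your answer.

LTS(P): 4 reachable states
  s0 = rec X. c.c.(c.X + a.0) | --c--▸ s1
  s1 = c.(c.(rec X. c.c.(c.X + a.0)) + a.0) | --c--▸ s2
  s2 = c.(rec X. c.c.(c.X + a.0)) + a.0 | --a--▸ s3, --c--▸ s0
  s3 = 0 | ∅
LTS(Q): 3 reachable states
  t0 = rec X. c.c.c.X | --c--▸ t1
  t1 = c.c.(rec X. c.c.c.X) | --c--▸ t2
  t2 = c.(rec X. c.c.c.X) | --c--▸ t0
Partition-refinement fixed point:
  B0 = {s0}
  B1 = {s1}
  B2 = {s2}
  B3 = {s3}
  B4 = {t0, t1, t2}
s0 ∈ B0, t0 ∈ B4 → different blocks

NO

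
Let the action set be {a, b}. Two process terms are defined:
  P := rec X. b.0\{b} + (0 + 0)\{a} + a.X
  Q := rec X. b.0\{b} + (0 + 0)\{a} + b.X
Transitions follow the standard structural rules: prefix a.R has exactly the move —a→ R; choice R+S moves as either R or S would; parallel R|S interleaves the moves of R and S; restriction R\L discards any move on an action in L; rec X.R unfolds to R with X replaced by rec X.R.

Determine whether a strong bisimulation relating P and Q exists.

Reachable graph of P (2 states):
  u0 = rec X. b.0\{b} + (0 + 0)\{a} + a.X has moves --a--▸ u0, --b--▸ u1
  u1 = 0\{b} has moves ·
Reachable graph of Q (2 states):
  v0 = rec X. b.0\{b} + (0 + 0)\{a} + b.X has moves --b--▸ v0, --b--▸ v1
  v1 = 0\{b} has moves ·
Coarsest stable partition (strong bisimilarity classes):
  B0 = {u0}
  B1 = {u1, v1}
  B2 = {v0}
u0 ∈ B0, v0 ∈ B2 → different blocks

P ≁ Q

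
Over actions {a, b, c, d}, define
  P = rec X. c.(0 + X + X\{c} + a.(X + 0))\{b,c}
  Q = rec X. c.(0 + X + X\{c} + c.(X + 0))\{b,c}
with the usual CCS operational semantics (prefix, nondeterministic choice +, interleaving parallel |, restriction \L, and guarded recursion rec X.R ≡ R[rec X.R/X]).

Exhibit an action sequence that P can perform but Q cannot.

ca

P's transition system — 3 states:
  p0 = rec X. c.(0 + X + X\{c} + a.(X + 0))\{b,c} | —c→ p1
  p1 = (0 + (rec X. c.(0 + X + X\{c} + a.(X + 0))\{b,c}) + (rec X. c.(0 + X + X\{c} + a.(X + 0))\{b,c})\{c} + a.((rec X. c.(0 + X + X\{c} + a.(X + 0))\{b,c}) + 0))\{b,c} | —a→ p2
  p2 = ((rec X. c.(0 + X + X\{c} + a.(X + 0))\{b,c}) + 0)\{b,c} | ·
Q's transition system — 2 states:
  q0 = rec X. c.(0 + X + X\{c} + c.(X + 0))\{b,c} | —c→ q1
  q1 = (0 + (rec X. c.(0 + X + X\{c} + c.(X + 0))\{b,c}) + (rec X. c.(0 + X + X\{c} + c.(X + 0))\{b,c})\{c} + c.((rec X. c.(0 + X + X\{c} + c.(X + 0))\{b,c}) + 0))\{b,c} | ·
Run σ = ⟨ca⟩ on P: start {p0}
  after c @ step 1: {p1}
  after a @ step 2: {p2}
  P completes σ.
Run σ = ⟨ca⟩ on Q: start {q0}
  after c @ step 1: {q1}
  after a @ step 2: ∅  — Q cannot continue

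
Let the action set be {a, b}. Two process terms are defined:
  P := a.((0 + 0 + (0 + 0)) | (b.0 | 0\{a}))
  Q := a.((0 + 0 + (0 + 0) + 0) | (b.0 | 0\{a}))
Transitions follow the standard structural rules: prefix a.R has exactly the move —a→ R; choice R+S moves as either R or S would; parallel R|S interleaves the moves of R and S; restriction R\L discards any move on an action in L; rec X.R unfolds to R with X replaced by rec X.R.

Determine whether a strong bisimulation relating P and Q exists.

bisimilar

Reachable graph of P (3 states):
  m0 = a.((0 + 0 + (0 + 0)) | (b.0 | 0\{a})) | -a-> m1
  m1 = (0 + 0 + (0 + 0)) | (b.0 | 0\{a}) | -b-> m2
  m2 = (0 + 0 + (0 + 0)) | (0 | 0\{a}) | (no moves)
Reachable graph of Q (3 states):
  n0 = a.((0 + 0 + (0 + 0) + 0) | (b.0 | 0\{a})) | -a-> n1
  n1 = (0 + 0 + (0 + 0) + 0) | (b.0 | 0\{a}) | -b-> n2
  n2 = (0 + 0 + (0 + 0) + 0) | (0 | 0\{a}) | (no moves)
Bisimilarity quotient blocks:
  B0 = {m0, n0}
  B1 = {m1, n1}
  B2 = {m2, n2}
m0 ∈ B0, n0 ∈ B0 → same block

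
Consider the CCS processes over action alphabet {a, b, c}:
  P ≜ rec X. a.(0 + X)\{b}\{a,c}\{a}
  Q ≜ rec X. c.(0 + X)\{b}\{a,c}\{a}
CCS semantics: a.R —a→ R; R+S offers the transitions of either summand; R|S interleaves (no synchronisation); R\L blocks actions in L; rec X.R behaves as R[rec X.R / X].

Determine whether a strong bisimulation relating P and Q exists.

P ≁ Q

LTS(P): 2 reachable states
  m0 = rec X. a.(0 + X)\{b}\{a,c}\{a} | =a=> m1
  m1 = (0 + (rec X. a.(0 + X)\{b}\{a,c}\{a}))\{b}\{a,c}\{a} | (no moves)
LTS(Q): 2 reachable states
  n0 = rec X. c.(0 + X)\{b}\{a,c}\{a} | =c=> n1
  n1 = (0 + (rec X. c.(0 + X)\{b}\{a,c}\{a}))\{b}\{a,c}\{a} | (no moves)
Partition-refinement fixed point:
  B0 = {m0}
  B1 = {m1, n1}
  B2 = {n0}
m0 ∈ B0, n0 ∈ B2 → different blocks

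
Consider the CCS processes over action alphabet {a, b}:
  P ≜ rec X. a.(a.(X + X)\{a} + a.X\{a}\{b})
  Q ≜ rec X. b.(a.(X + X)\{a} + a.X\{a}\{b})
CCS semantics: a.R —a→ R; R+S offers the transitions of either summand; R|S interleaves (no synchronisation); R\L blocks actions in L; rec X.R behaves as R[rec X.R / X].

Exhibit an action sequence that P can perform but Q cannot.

a

LTS(P): 4 reachable states
  m0 = rec X. a.(a.(X + X)\{a} + a.X\{a}\{b}) → ··a··> m1
  m1 = a.((rec X. a.(a.(X + X)\{a} + a.X\{a}\{b})) + (rec X. a.(a.(X + X)\{a} + a.X\{a}\{b})))\{a} + a.(rec X. a.(a.(X + X)\{a} + a.X\{a}\{b}))\{a}\{b} → ··a··> m2, ··a··> m3
  m2 = ((rec X. a.(a.(X + X)\{a} + a.X\{a}\{b})) + (rec X. a.(a.(X + X)\{a} + a.X\{a}\{b})))\{a} → ·
  m3 = (rec X. a.(a.(X + X)\{a} + a.X\{a}\{b}))\{a}\{b} → ·
LTS(Q): 5 reachable states
  n0 = rec X. b.(a.(X + X)\{a} + a.X\{a}\{b}) → ··b··> n1
  n1 = a.((rec X. b.(a.(X + X)\{a} + a.X\{a}\{b})) + (rec X. b.(a.(X + X)\{a} + a.X\{a}\{b})))\{a} + a.(rec X. b.(a.(X + X)\{a} + a.X\{a}\{b}))\{a}\{b} → ··a··> n2, ··a··> n3
  n2 = ((rec X. b.(a.(X + X)\{a} + a.X\{a}\{b})) + (rec X. b.(a.(X + X)\{a} + a.X\{a}\{b})))\{a} → ··b··> n4
  n3 = (rec X. b.(a.(X + X)\{a} + a.X\{a}\{b}))\{a}\{b} → ·
  n4 = (a.((rec X. b.(a.(X + X)\{a} + a.X\{a}\{b})) + (rec X. b.(a.(X + X)\{a} + a.X\{a}\{b})))\{a} + a.(rec X. b.(a.(X + X)\{a} + a.X\{a}\{b}))\{a}\{b})\{a} → ·
Run σ = ⟨a⟩ on P: start {m0}
  after a @ step 1: {m1}
  ✓ P
Run σ = ⟨a⟩ on Q: start {n0}
  after a @ step 1: ∅  — Q cannot continue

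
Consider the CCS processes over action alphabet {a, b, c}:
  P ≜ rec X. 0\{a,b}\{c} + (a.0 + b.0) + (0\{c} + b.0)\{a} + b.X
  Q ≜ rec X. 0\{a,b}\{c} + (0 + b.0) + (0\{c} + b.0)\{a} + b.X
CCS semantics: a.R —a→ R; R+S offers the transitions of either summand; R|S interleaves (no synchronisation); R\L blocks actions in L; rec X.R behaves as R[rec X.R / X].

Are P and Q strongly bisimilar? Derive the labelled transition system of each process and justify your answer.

LTS(P): 3 reachable states
  p0 = rec X. 0\{a,b}\{c} + (a.0 + b.0) + (0\{c} + b.0)\{a} + b.X has moves ··a··> p1, ··b··> p0, ··b··> p1, ··b··> p2
  p1 = 0 has moves ·
  p2 = 0\{a} has moves ·
LTS(Q): 3 reachable states
  q0 = rec X. 0\{a,b}\{c} + (0 + b.0) + (0\{c} + b.0)\{a} + b.X has moves ··b··> q0, ··b··> q1, ··b··> q2
  q1 = 0 has moves ·
  q2 = 0\{a} has moves ·
Coarsest stable partition (strong bisimilarity classes):
  B0 = {p0}
  B1 = {p1, p2, q1, q2}
  B2 = {q0}
p0 ∈ B0, q0 ∈ B2 → different blocks

P ≁ Q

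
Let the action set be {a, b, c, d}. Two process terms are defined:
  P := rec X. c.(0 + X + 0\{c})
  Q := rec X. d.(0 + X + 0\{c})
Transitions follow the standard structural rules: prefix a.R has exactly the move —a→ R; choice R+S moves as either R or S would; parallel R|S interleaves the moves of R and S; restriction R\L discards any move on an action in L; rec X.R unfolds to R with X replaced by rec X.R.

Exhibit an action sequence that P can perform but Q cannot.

P's transition system — 2 states:
  p0 = rec X. c.(0 + X + 0\{c}) → ··c··> p1
  p1 = 0 + (rec X. c.(0 + X + 0\{c})) + 0\{c} → ··c··> p1
Q's transition system — 2 states:
  q0 = rec X. d.(0 + X + 0\{c}) → ··d··> q1
  q1 = 0 + (rec X. d.(0 + X + 0\{c})) + 0\{c} → ··d··> q1
Trace ⟨c⟩ through P, begin at {p0}:
  step 1 (c): {p1}
  ✓ P
Trace ⟨c⟩ through Q, begin at {q0}:
  step 1 (c): no successor for Q

c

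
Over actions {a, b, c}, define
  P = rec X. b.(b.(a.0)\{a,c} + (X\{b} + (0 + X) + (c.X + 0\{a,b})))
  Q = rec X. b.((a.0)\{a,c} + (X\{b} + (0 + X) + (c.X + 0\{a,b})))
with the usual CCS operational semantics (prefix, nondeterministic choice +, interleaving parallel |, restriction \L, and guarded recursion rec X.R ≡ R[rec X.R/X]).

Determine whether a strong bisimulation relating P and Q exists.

P's transition system — 3 states:
  u0 = rec X. b.(b.(a.0)\{a,c} + (X\{b} + (0 + X) + (c.X + 0\{a,b}))) → --b--▸ u1
  u1 = b.(a.0)\{a,c} + ((rec X. b.(b.(a.0)\{a,c} + (X\{b} + (0 + X) + (c.X + 0\{a,b}))))\{b} + (0 + (rec X. b.(b.(a.0)\{a,c} + (X\{b} + (0 + X) + (c.X + 0\{a,b}))))) + (c.(rec X. b.(b.(a.0)\{a,c} + (X\{b} + (0 + X) + (c.X + 0\{a,b})))) + 0\{a,b})) → --b--▸ u1, --b--▸ u2, --c--▸ u0
  u2 = (a.0)\{a,c} → stopped
Q's transition system — 2 states:
  v0 = rec X. b.((a.0)\{a,c} + (X\{b} + (0 + X) + (c.X + 0\{a,b}))) → --b--▸ v1
  v1 = (a.0)\{a,c} + ((rec X. b.((a.0)\{a,c} + (X\{b} + (0 + X) + (c.X + 0\{a,b}))))\{b} + (0 + (rec X. b.((a.0)\{a,c} + (X\{b} + (0 + X) + (c.X + 0\{a,b}))))) + (c.(rec X. b.((a.0)\{a,c} + (X\{b} + (0 + X) + (c.X + 0\{a,b})))) + 0\{a,b})) → --b--▸ v1, --c--▸ v0
Partition-refinement fixed point:
  B0 = {u0}
  B1 = {u1}
  B2 = {u2}
  B3 = {v0}
  B4 = {v1}
u0 ∈ B0, v0 ∈ B3 → different blocks

NO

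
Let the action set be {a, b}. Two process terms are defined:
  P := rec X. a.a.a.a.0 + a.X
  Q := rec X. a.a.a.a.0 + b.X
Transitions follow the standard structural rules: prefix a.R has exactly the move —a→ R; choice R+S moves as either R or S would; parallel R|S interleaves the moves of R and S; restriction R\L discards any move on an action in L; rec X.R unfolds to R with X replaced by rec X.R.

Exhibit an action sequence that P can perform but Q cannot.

aaaaa

P's transition system — 5 states:
  u0 = rec X. a.a.a.a.0 + a.X :: -a-> u0, -a-> u1
  u1 = a.a.a.0 :: -a-> u2
  u2 = a.a.0 :: -a-> u3
  u3 = a.0 :: -a-> u4
  u4 = 0 :: ∅
Q's transition system — 5 states:
  v0 = rec X. a.a.a.a.0 + b.X :: -a-> v1, -b-> v0
  v1 = a.a.a.0 :: -a-> v2
  v2 = a.a.0 :: -a-> v3
  v3 = a.0 :: -a-> v4
  v4 = 0 :: ∅
Executing aaaaa from P (initial set {u0}):
  [1] a ⇒ {u0, u1}
  [2] a ⇒ {u0, u1, u2}
  [3] a ⇒ {u0, u1, u2, u3}
  [4] a ⇒ {u0, u1, u2, u3, u4}
  [5] a ⇒ {u0, u1, u2, u3, u4}
  P completes σ.
Executing aaaaa from Q (initial set {v0}):
  [1] a ⇒ {v1}
  [2] a ⇒ {v2}
  [3] a ⇒ {v3}
  [4] a ⇒ {v4}
  [5] a ⇒ ∅  — Q cannot continue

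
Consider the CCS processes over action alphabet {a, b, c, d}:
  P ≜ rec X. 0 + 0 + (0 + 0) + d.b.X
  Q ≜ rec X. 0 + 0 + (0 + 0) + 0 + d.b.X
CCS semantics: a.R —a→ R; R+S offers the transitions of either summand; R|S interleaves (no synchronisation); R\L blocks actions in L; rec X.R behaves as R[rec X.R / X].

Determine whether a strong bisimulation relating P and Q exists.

P ~ Q

P's transition system — 2 states:
  u0 = rec X. 0 + 0 + (0 + 0) + d.b.X ⊢ —d→ u1
  u1 = b.(rec X. 0 + 0 + (0 + 0) + d.b.X) ⊢ —b→ u0
Q's transition system — 2 states:
  v0 = rec X. 0 + 0 + (0 + 0) + 0 + d.b.X ⊢ —d→ v1
  v1 = b.(rec X. 0 + 0 + (0 + 0) + 0 + d.b.X) ⊢ —b→ v0
Coarsest stable partition (strong bisimilarity classes):
  B0 = {u0, v0}
  B1 = {u1, v1}
u0 ∈ B0, v0 ∈ B0 → same block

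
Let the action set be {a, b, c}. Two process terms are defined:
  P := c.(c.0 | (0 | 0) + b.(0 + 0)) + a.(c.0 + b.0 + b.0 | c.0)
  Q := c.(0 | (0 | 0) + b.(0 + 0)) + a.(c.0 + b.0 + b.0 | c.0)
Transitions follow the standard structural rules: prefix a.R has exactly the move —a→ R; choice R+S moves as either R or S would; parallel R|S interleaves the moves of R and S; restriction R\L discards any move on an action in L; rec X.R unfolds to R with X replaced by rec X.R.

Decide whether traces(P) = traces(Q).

P's transition system — 9 states:
  p0 = c.(c.0 | (0 | 0) + b.(0 + 0)) + a.(c.0 + b.0 + b.0 | c.0) → ··a··> p1, ··c··> p2
  p1 = c.0 + b.0 + b.0 | c.0 → ··b··> p3, ··b··> p4, ··c··> p3, ··c··> p5
  p2 = c.0 | (0 | 0) + b.(0 + 0) → ··b··> p6, ··c··> p7
  p3 = 0 → deadlocked
  p4 = 0 | c.0 → ··c··> p8
  p5 = b.0 | 0 → ··b··> p8
  p6 = 0 + 0 → deadlocked
  p7 = 0 | (0 | 0) → deadlocked
  p8 = 0 | 0 → deadlocked
Q's transition system — 8 states:
  q0 = c.(0 | (0 | 0) + b.(0 + 0)) + a.(c.0 + b.0 + b.0 | c.0) → ··a··> q1, ··c··> q2
  q1 = c.0 + b.0 + b.0 | c.0 → ··b··> q3, ··b··> q4, ··c··> q3, ··c··> q5
  q2 = 0 | (0 | 0) + b.(0 + 0) → ··b··> q6
  q3 = 0 → deadlocked
  q4 = 0 | c.0 → ··c··> q7
  q5 = b.0 | 0 → ··b··> q7
  q6 = 0 + 0 → deadlocked
  q7 = 0 | 0 → deadlocked
Run σ = ⟨cc⟩ on P: start {p0}
  [1] c ⇒ {p2}
  [2] c ⇒ {p7}
  P completes σ.
Run σ = ⟨cc⟩ on Q: start {q0}
  [1] c ⇒ {q2}
  [2] c ⇒ ∅ (Q stuck)

NO — witness ⟨cc⟩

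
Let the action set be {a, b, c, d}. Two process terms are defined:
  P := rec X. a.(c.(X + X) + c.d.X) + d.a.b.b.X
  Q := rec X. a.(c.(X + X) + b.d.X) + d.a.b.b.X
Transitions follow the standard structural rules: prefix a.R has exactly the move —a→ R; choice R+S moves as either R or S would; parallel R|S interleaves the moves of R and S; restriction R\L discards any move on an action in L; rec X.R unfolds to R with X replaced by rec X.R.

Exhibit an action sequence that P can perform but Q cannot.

LTS(P): 7 reachable states
  s0 = rec X. a.(c.(X + X) + c.d.X) + d.a.b.b.X ⊢ —a→ s1, —d→ s2
  s1 = c.((rec X. a.(c.(X + X) + c.d.X) + d.a.b.b.X) + (rec X. a.(c.(X + X) + c.d.X) + d.a.b.b.X)) + c.d.(rec X. a.(c.(X + X) + c.d.X) + d.a.b.b.X) ⊢ —c→ s3, —c→ s4
  s2 = a.b.b.(rec X. a.(c.(X + X) + c.d.X) + d.a.b.b.X) ⊢ —a→ s5
  s3 = (rec X. a.(c.(X + X) + c.d.X) + d.a.b.b.X) + (rec X. a.(c.(X + X) + c.d.X) + d.a.b.b.X) ⊢ —a→ s1, —d→ s2
  s4 = d.(rec X. a.(c.(X + X) + c.d.X) + d.a.b.b.X) ⊢ —d→ s0
  s5 = b.b.(rec X. a.(c.(X + X) + c.d.X) + d.a.b.b.X) ⊢ —b→ s6
  s6 = b.(rec X. a.(c.(X + X) + c.d.X) + d.a.b.b.X) ⊢ —b→ s0
LTS(Q): 7 reachable states
  t0 = rec X. a.(c.(X + X) + b.d.X) + d.a.b.b.X ⊢ —a→ t1, —d→ t2
  t1 = c.((rec X. a.(c.(X + X) + b.d.X) + d.a.b.b.X) + (rec X. a.(c.(X + X) + b.d.X) + d.a.b.b.X)) + b.d.(rec X. a.(c.(X + X) + b.d.X) + d.a.b.b.X) ⊢ —b→ t3, —c→ t4
  t2 = a.b.b.(rec X. a.(c.(X + X) + b.d.X) + d.a.b.b.X) ⊢ —a→ t5
  t3 = d.(rec X. a.(c.(X + X) + b.d.X) + d.a.b.b.X) ⊢ —d→ t0
  t4 = (rec X. a.(c.(X + X) + b.d.X) + d.a.b.b.X) + (rec X. a.(c.(X + X) + b.d.X) + d.a.b.b.X) ⊢ —a→ t1, —d→ t2
  t5 = b.b.(rec X. a.(c.(X + X) + b.d.X) + d.a.b.b.X) ⊢ —b→ t6
  t6 = b.(rec X. a.(c.(X + X) + b.d.X) + d.a.b.b.X) ⊢ —b→ t0
Trace ⟨acdd⟩ through P, begin at {s0}:
  after a @ step 1: {s1}
  after c @ step 2: {s3, s4}
  after d @ step 3: {s0, s2}
  after d @ step 4: {s2}
  ✓ P
Trace ⟨acdd⟩ through Q, begin at {t0}:
  after a @ step 1: {t1}
  after c @ step 2: {t4}
  after d @ step 3: {t2}
  after d @ step 4: ∅  — Q cannot continue

acdd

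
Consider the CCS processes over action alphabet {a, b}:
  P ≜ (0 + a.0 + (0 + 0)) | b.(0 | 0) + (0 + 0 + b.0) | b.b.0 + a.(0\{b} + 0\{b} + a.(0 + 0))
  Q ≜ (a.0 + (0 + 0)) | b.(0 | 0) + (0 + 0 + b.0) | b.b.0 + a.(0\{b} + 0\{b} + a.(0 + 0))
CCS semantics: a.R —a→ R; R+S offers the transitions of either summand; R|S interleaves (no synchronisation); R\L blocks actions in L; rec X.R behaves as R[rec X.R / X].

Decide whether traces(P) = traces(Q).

traces(P) = traces(Q)

P's transition system — 11 states:
  m0 = (0 + a.0 + (0 + 0)) | b.(0 | 0) + (0 + 0 + b.0) | b.b.0 + a.(0\{b} + 0\{b} + a.(0 + 0)) | —a→ m1, —a→ m2, —b→ m3, —b→ m4, —b→ m5
  m1 = 0 | b.(0 | 0) | —b→ m6
  m2 = 0\{b} + 0\{b} + a.(0 + 0) | —a→ m7
  m3 = (0 + 0 + b.0) | b.0 | —b→ m8, —b→ m9
  m4 = (0 + a.0 + (0 + 0)) | (0 | 0) | —a→ m6
  m5 = 0 | b.b.0 | —b→ m9
  m6 = 0 | (0 | 0) | deadlocked
  m7 = 0 + 0 | deadlocked
  m8 = (0 + 0 + b.0) | 0 | —b→ m10
  m9 = 0 | b.0 | —b→ m10
  m10 = 0 | 0 | deadlocked
Q's transition system — 11 states:
  n0 = (a.0 + (0 + 0)) | b.(0 | 0) + (0 + 0 + b.0) | b.b.0 + a.(0\{b} + 0\{b} + a.(0 + 0)) | —a→ n1, —a→ n2, —b→ n3, —b→ n4, —b→ n5
  n1 = 0 | b.(0 | 0) | —b→ n6
  n2 = 0\{b} + 0\{b} + a.(0 + 0) | —a→ n7
  n3 = (0 + 0 + b.0) | b.0 | —b→ n8, —b→ n9
  n4 = (a.0 + (0 + 0)) | (0 | 0) | —a→ n6
  n5 = 0 | b.b.0 | —b→ n9
  n6 = 0 | (0 | 0) | deadlocked
  n7 = 0 + 0 | deadlocked
  n8 = (0 + 0 + b.0) | 0 | —b→ n10
  n9 = 0 | b.0 | —b→ n10
  n10 = 0 | 0 | deadlocked
Bisimilarity quotient blocks:
  B0 = {m0, n0}
  B1 = {m3, m5, n3, n5}
  B2 = {m1, m8, m9, n1, n8, n9}
  B3 = {m10, m6, m7, n10, n6, n7}
  B4 = {m2, m4, n2, n4}
m0 ∈ B0, n0 ∈ B0 → same block
Bisimilar ⇒ trace-equivalent.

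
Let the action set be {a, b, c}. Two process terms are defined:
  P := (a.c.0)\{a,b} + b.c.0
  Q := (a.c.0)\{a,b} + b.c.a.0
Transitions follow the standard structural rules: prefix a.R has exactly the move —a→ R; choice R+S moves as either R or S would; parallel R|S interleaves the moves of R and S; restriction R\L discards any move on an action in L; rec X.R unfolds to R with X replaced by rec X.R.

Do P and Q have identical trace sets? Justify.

traces(P) ≠ traces(Q) — witness ⟨bca⟩

LTS(P): 3 reachable states
  u0 = (a.c.0)\{a,b} + b.c.0 → —b→ u1
  u1 = c.0 → —c→ u2
  u2 = 0 → ·
LTS(Q): 4 reachable states
  v0 = (a.c.0)\{a,b} + b.c.a.0 → —b→ v1
  v1 = c.a.0 → —c→ v2
  v2 = a.0 → —a→ v3
  v3 = 0 → ·
Trace ⟨bca⟩ through Q, begin at {v0}:
  step 1 (b): {v1}
  step 2 (c): {v2}
  step 3 (a): {v3}
  Q completes σ.
Trace ⟨bca⟩ through P, begin at {u0}:
  step 1 (b): {u1}
  step 2 (c): {u2}
  step 3 (a): ∅  — P cannot continue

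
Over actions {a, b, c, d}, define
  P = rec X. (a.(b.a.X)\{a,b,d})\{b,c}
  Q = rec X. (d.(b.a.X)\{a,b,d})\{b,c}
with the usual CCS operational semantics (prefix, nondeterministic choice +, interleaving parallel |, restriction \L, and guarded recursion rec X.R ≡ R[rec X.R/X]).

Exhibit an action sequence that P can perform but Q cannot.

Reachable graph of P (2 states):
  p0 = rec X. (a.(b.a.X)\{a,b,d})\{b,c} | --a--▸ p1
  p1 = (b.a.(rec X. (a.(b.a.X)\{a,b,d})\{b,c}))\{a,b,d}\{b,c} | ∅
Reachable graph of Q (2 states):
  q0 = rec X. (d.(b.a.X)\{a,b,d})\{b,c} | --d--▸ q1
  q1 = (b.a.(rec X. (d.(b.a.X)\{a,b,d})\{b,c}))\{a,b,d}\{b,c} | ∅
Trace ⟨a⟩ through P, begin at {p0}:
  after a @ step 1: {p1}
  P completes σ.
Trace ⟨a⟩ through Q, begin at {q0}:
  after a @ step 1: ∅  — Q cannot continue

a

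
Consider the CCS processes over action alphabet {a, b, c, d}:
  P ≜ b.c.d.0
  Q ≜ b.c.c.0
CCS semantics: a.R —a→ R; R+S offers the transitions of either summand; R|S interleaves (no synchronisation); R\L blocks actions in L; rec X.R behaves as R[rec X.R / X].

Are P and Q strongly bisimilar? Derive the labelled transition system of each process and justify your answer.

NO

LTS(P): 4 reachable states
  s0 = b.c.d.0 → —b→ s1
  s1 = c.d.0 → —c→ s2
  s2 = d.0 → —d→ s3
  s3 = 0 → stopped
LTS(Q): 4 reachable states
  t0 = b.c.c.0 → —b→ t1
  t1 = c.c.0 → —c→ t2
  t2 = c.0 → —c→ t3
  t3 = 0 → stopped
Bisimilarity quotient blocks:
  B0 = {s0}
  B1 = {s1}
  B2 = {s2}
  B3 = {s3, t3}
  B4 = {t0}
  B5 = {t1}
  B6 = {t2}
s0 ∈ B0, t0 ∈ B4 → different blocks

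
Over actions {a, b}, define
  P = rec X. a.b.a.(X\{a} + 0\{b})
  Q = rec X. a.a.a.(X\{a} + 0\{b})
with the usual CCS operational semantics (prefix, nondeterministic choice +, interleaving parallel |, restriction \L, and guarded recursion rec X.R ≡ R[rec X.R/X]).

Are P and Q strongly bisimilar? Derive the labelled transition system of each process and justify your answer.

NO

P's transition system — 4 states:
  u0 = rec X. a.b.a.(X\{a} + 0\{b}) → --a--▸ u1
  u1 = b.a.((rec X. a.b.a.(X\{a} + 0\{b}))\{a} + 0\{b}) → --b--▸ u2
  u2 = a.((rec X. a.b.a.(X\{a} + 0\{b}))\{a} + 0\{b}) → --a--▸ u3
  u3 = (rec X. a.b.a.(X\{a} + 0\{b}))\{a} + 0\{b} → (no moves)
Q's transition system — 4 states:
  v0 = rec X. a.a.a.(X\{a} + 0\{b}) → --a--▸ v1
  v1 = a.a.((rec X. a.a.a.(X\{a} + 0\{b}))\{a} + 0\{b}) → --a--▸ v2
  v2 = a.((rec X. a.a.a.(X\{a} + 0\{b}))\{a} + 0\{b}) → --a--▸ v3
  v3 = (rec X. a.a.a.(X\{a} + 0\{b}))\{a} + 0\{b} → (no moves)
Bisimilarity quotient blocks:
  B0 = {u0}
  B1 = {u1}
  B2 = {u2, v2}
  B3 = {u3, v3}
  B4 = {v0}
  B5 = {v1}
u0 ∈ B0, v0 ∈ B4 → different blocks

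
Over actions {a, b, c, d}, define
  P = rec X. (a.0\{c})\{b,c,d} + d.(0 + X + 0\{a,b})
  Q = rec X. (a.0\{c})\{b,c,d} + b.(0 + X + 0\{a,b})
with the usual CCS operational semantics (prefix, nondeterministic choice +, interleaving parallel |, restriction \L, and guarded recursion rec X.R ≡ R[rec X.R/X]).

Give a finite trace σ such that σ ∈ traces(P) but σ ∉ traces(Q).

d

Reachable graph of P (3 states):
  m0 = rec X. (a.0\{c})\{b,c,d} + d.(0 + X + 0\{a,b}) | --a--▸ m1, --d--▸ m2
  m1 = 0\{c}\{b,c,d} | stopped
  m2 = 0 + (rec X. (a.0\{c})\{b,c,d} + d.(0 + X + 0\{a,b})) + 0\{a,b} | --a--▸ m1, --d--▸ m2
Reachable graph of Q (3 states):
  n0 = rec X. (a.0\{c})\{b,c,d} + b.(0 + X + 0\{a,b}) | --a--▸ n1, --b--▸ n2
  n1 = 0\{c}\{b,c,d} | stopped
  n2 = 0 + (rec X. (a.0\{c})\{b,c,d} + b.(0 + X + 0\{a,b})) + 0\{a,b} | --a--▸ n1, --b--▸ n2
Executing d from P (initial set {m0}):
  [1] d ⇒ {m2}
  P completes σ.
Executing d from Q (initial set {n0}):
  [1] d ⇒ ∅  — Q cannot continue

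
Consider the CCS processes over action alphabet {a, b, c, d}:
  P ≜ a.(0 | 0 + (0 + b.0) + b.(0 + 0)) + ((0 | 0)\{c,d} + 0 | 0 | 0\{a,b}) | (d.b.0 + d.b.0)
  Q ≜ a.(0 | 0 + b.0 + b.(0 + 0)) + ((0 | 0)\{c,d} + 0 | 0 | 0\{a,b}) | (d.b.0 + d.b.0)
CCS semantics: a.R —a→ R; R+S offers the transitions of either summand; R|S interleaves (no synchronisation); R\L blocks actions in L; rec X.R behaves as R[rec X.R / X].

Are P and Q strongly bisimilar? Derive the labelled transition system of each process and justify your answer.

P ~ Q

LTS(P): 6 reachable states
  u0 = a.(0 | 0 + (0 + b.0) + b.(0 + 0)) + ((0 | 0)\{c,d} + 0 | 0 | 0\{a,b}) | (d.b.0 + d.b.0) ⊢ —a→ u1, —d→ u2
  u1 = 0 | 0 + (0 + b.0) + b.(0 + 0) ⊢ —b→ u3, —b→ u4
  u2 = ((0 | 0)\{c,d} + 0 | 0 | 0\{a,b}) | b.0 ⊢ —b→ u5
  u3 = 0 ⊢ ∅
  u4 = 0 + 0 ⊢ ∅
  u5 = ((0 | 0)\{c,d} + 0 | 0 | 0\{a,b}) | 0 ⊢ ∅
LTS(Q): 6 reachable states
  v0 = a.(0 | 0 + b.0 + b.(0 + 0)) + ((0 | 0)\{c,d} + 0 | 0 | 0\{a,b}) | (d.b.0 + d.b.0) ⊢ —a→ v1, —d→ v2
  v1 = 0 | 0 + b.0 + b.(0 + 0) ⊢ —b→ v3, —b→ v4
  v2 = ((0 | 0)\{c,d} + 0 | 0 | 0\{a,b}) | b.0 ⊢ —b→ v5
  v3 = 0 ⊢ ∅
  v4 = 0 + 0 ⊢ ∅
  v5 = ((0 | 0)\{c,d} + 0 | 0 | 0\{a,b}) | 0 ⊢ ∅
Bisimilarity quotient blocks:
  B0 = {u0, v0}
  B1 = {u1, u2, v1, v2}
  B2 = {u3, u4, u5, v3, v4, v5}
u0 ∈ B0, v0 ∈ B0 → same block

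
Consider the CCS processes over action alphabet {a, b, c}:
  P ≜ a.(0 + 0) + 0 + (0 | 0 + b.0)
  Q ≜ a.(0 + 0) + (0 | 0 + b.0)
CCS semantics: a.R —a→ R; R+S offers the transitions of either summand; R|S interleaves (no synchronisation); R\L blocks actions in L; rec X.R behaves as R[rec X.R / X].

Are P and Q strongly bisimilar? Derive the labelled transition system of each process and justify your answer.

bisimilar

P's transition system — 3 states:
  m0 = a.(0 + 0) + 0 + (0 | 0 + b.0) has moves ··a··> m1, ··b··> m2
  m1 = 0 + 0 has moves stopped
  m2 = 0 has moves stopped
Q's transition system — 3 states:
  n0 = a.(0 + 0) + (0 | 0 + b.0) has moves ··a··> n1, ··b··> n2
  n1 = 0 + 0 has moves stopped
  n2 = 0 has moves stopped
Partition-refinement fixed point:
  B0 = {m0, n0}
  B1 = {m1, m2, n1, n2}
m0 ∈ B0, n0 ∈ B0 → same block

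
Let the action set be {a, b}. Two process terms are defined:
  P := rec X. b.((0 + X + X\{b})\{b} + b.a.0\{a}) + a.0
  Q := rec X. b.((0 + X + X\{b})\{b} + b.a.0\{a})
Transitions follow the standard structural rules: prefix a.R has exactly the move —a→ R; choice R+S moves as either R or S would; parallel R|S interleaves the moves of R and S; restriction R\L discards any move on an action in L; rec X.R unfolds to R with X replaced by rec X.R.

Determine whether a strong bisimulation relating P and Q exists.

P's transition system — 7 states:
  u0 = rec X. b.((0 + X + X\{b})\{b} + b.a.0\{a}) + a.0 ⊢ —a→ u1, —b→ u2
  u1 = 0 ⊢ stopped
  u2 = (0 + (rec X. b.((0 + X + X\{b})\{b} + b.a.0\{a}) + a.0) + (rec X. b.((0 + X + X\{b})\{b} + b.a.0\{a}) + a.0)\{b})\{b} + b.a.0\{a} ⊢ —a→ u3, —a→ u4, —b→ u5
  u3 = 0\{b} ⊢ stopped
  u4 = 0\{b}\{b} ⊢ stopped
  u5 = a.0\{a} ⊢ —a→ u6
  u6 = 0\{a} ⊢ stopped
Q's transition system — 4 states:
  v0 = rec X. b.((0 + X + X\{b})\{b} + b.a.0\{a}) ⊢ —b→ v1
  v1 = (0 + (rec X. b.((0 + X + X\{b})\{b} + b.a.0\{a})) + (rec X. b.((0 + X + X\{b})\{b} + b.a.0\{a}))\{b})\{b} + b.a.0\{a} ⊢ —b→ v2
  v2 = a.0\{a} ⊢ —a→ v3
  v3 = 0\{a} ⊢ stopped
Coarsest stable partition (strong bisimilarity classes):
  B0 = {u0}
  B1 = {u1, u3, u4, u6, v3}
  B2 = {u2}
  B3 = {u5, v2}
  B4 = {v0}
  B5 = {v1}
u0 ∈ B0, v0 ∈ B4 → different blocks

NO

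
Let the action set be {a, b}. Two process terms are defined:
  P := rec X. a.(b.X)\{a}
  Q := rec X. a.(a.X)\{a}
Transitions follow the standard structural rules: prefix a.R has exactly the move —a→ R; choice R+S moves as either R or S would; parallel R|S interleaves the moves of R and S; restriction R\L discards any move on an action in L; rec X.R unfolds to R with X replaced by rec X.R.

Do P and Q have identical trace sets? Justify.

Reachable graph of P (3 states):
  u0 = rec X. a.(b.X)\{a} ⊢ --a--▸ u1
  u1 = (b.(rec X. a.(b.X)\{a}))\{a} ⊢ --b--▸ u2
  u2 = (rec X. a.(b.X)\{a})\{a} ⊢ (no moves)
Reachable graph of Q (2 states):
  v0 = rec X. a.(a.X)\{a} ⊢ --a--▸ v1
  v1 = (a.(rec X. a.(a.X)\{a}))\{a} ⊢ (no moves)
Run σ = ⟨ab⟩ on P: start {u0}
  step 1 (a): {u1}
  step 2 (b): {u2}
  ✓ P
Run σ = ⟨ab⟩ on Q: start {v0}
  step 1 (a): {v1}
  step 2 (b): ∅ (Q stuck)

NO — witness ⟨ab⟩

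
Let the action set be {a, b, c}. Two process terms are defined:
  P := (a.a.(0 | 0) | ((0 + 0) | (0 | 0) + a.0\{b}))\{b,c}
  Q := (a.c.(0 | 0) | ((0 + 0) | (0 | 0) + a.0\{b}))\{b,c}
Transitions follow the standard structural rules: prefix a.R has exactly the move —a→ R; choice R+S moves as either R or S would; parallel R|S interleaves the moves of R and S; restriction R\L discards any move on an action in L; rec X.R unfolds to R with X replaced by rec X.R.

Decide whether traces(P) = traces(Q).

Reachable graph of P (6 states):
  u0 = (a.a.(0 | 0) | ((0 + 0) | (0 | 0) + a.0\{b}))\{b,c} :: ··a··> u1, ··a··> u2
  u1 = (a.(0 | 0) | ((0 + 0) | (0 | 0) + a.0\{b}))\{b,c} :: ··a··> u3, ··a··> u4
  u2 = (a.a.(0 | 0) | 0\{b})\{b,c} :: ··a··> u4
  u3 = (0 | 0 | ((0 + 0) | (0 | 0) + a.0\{b}))\{b,c} :: ··a··> u5
  u4 = (a.(0 | 0) | 0\{b})\{b,c} :: ··a··> u5
  u5 = (0 | 0 | 0\{b})\{b,c} :: (no moves)
Reachable graph of Q (4 states):
  v0 = (a.c.(0 | 0) | ((0 + 0) | (0 | 0) + a.0\{b}))\{b,c} :: ··a··> v1, ··a··> v2
  v1 = (a.c.(0 | 0) | 0\{b})\{b,c} :: ··a··> v3
  v2 = (c.(0 | 0) | ((0 + 0) | (0 | 0) + a.0\{b}))\{b,c} :: ··a··> v3
  v3 = (c.(0 | 0) | 0\{b})\{b,c} :: (no moves)
Run σ = ⟨aaa⟩ on P: start {u0}
  [1] a ⇒ {u1, u2}
  [2] a ⇒ {u3, u4}
  [3] a ⇒ {u5}
  P completes σ.
Run σ = ⟨aaa⟩ on Q: start {v0}
  [1] a ⇒ {v1, v2}
  [2] a ⇒ {v3}
  [3] a ⇒ ∅ (Q stuck)

NO — witness ⟨aaa⟩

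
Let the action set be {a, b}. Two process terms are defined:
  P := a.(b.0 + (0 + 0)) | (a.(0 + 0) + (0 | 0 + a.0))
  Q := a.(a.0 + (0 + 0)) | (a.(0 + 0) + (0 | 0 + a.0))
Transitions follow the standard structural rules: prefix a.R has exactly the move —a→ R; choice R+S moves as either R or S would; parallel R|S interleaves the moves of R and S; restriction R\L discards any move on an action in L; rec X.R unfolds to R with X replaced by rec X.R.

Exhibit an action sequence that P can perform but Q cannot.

ab

P's transition system — 9 states:
  p0 = a.(b.0 + (0 + 0)) | (a.(0 + 0) + (0 | 0 + a.0)) | —a→ p1, —a→ p2, —a→ p3
  p1 = (b.0 + (0 + 0)) | (a.(0 + 0) + (0 | 0 + a.0)) | —a→ p4, —a→ p5, —b→ p6
  p2 = a.(b.0 + (0 + 0)) | (0 + 0) | —a→ p4
  p3 = a.(b.0 + (0 + 0)) | 0 | —a→ p5
  p4 = (b.0 + (0 + 0)) | (0 + 0) | —b→ p7
  p5 = (b.0 + (0 + 0)) | 0 | —b→ p8
  p6 = 0 | (a.(0 + 0) + (0 | 0 + a.0)) | —a→ p7, —a→ p8
  p7 = 0 | (0 + 0) | ∅
  p8 = 0 | 0 | ∅
Q's transition system — 9 states:
  q0 = a.(a.0 + (0 + 0)) | (a.(0 + 0) + (0 | 0 + a.0)) | —a→ q1, —a→ q2, —a→ q3
  q1 = (a.0 + (0 + 0)) | (a.(0 + 0) + (0 | 0 + a.0)) | —a→ q4, —a→ q5, —a→ q6
  q2 = a.(a.0 + (0 + 0)) | (0 + 0) | —a→ q4
  q3 = a.(a.0 + (0 + 0)) | 0 | —a→ q5
  q4 = (a.0 + (0 + 0)) | (0 + 0) | —a→ q7
  q5 = (a.0 + (0 + 0)) | 0 | —a→ q8
  q6 = 0 | (a.(0 + 0) + (0 | 0 + a.0)) | —a→ q7, —a→ q8
  q7 = 0 | (0 + 0) | ∅
  q8 = 0 | 0 | ∅
Executing ab from P (initial set {p0}):
  after a @ step 1: {p1, p2, p3}
  after b @ step 2: {p6}
  — P admits the full trace.
Executing ab from Q (initial set {q0}):
  after a @ step 1: {q1, q2, q3}
  after b @ step 2: ∅  — Q cannot continue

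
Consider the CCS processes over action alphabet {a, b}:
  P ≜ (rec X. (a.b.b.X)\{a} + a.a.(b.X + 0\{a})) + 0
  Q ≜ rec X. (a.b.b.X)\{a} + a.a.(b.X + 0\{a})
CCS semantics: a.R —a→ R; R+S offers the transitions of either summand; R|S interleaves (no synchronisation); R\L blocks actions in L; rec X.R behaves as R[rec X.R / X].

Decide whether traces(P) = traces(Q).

traces(P) = traces(Q)

Reachable graph of P (4 states):
  u0 = (rec X. (a.b.b.X)\{a} + a.a.(b.X + 0\{a})) + 0 | —a→ u1
  u1 = a.(b.(rec X. (a.b.b.X)\{a} + a.a.(b.X + 0\{a})) + 0\{a}) | —a→ u2
  u2 = b.(rec X. (a.b.b.X)\{a} + a.a.(b.X + 0\{a})) + 0\{a} | —b→ u3
  u3 = rec X. (a.b.b.X)\{a} + a.a.(b.X + 0\{a}) | —a→ u1
Reachable graph of Q (3 states):
  v0 = rec X. (a.b.b.X)\{a} + a.a.(b.X + 0\{a}) | —a→ v1
  v1 = a.(b.(rec X. (a.b.b.X)\{a} + a.a.(b.X + 0\{a})) + 0\{a}) | —a→ v2
  v2 = b.(rec X. (a.b.b.X)\{a} + a.a.(b.X + 0\{a})) + 0\{a} | —b→ v0
Partition-refinement fixed point:
  B0 = {u0, u3, v0}
  B1 = {u1, v1}
  B2 = {u2, v2}
u0 ∈ B0, v0 ∈ B0 → same block
Bisimilar ⇒ trace-equivalent.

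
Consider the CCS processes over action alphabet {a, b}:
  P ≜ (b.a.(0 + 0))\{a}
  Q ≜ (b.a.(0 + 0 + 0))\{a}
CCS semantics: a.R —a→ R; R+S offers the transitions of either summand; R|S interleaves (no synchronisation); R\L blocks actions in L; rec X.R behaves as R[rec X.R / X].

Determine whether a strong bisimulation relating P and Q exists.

P's transition system — 2 states:
  p0 = (b.a.(0 + 0))\{a} has moves --b--▸ p1
  p1 = (a.(0 + 0))\{a} has moves ∅
Q's transition system — 2 states:
  q0 = (b.a.(0 + 0 + 0))\{a} has moves --b--▸ q1
  q1 = (a.(0 + 0 + 0))\{a} has moves ∅
Coarsest stable partition (strong bisimilarity classes):
  B0 = {p0, q0}
  B1 = {p1, q1}
p0 ∈ B0, q0 ∈ B0 → same block

YES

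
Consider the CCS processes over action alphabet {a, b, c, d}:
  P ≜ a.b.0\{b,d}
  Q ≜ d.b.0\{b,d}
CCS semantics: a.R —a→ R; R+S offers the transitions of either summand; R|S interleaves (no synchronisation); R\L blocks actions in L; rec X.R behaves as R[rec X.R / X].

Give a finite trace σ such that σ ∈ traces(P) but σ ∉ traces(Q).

a

Reachable graph of P (3 states):
  p0 = a.b.0\{b,d} | —a→ p1
  p1 = b.0\{b,d} | —b→ p2
  p2 = 0\{b,d} | ∅
Reachable graph of Q (3 states):
  q0 = d.b.0\{b,d} | —d→ q1
  q1 = b.0\{b,d} | —b→ q2
  q2 = 0\{b,d} | ∅
Executing a from P (initial set {p0}):
  after a @ step 1: {p1}
  — P admits the full trace.
Executing a from Q (initial set {q0}):
  after a @ step 1: ∅ (Q stuck)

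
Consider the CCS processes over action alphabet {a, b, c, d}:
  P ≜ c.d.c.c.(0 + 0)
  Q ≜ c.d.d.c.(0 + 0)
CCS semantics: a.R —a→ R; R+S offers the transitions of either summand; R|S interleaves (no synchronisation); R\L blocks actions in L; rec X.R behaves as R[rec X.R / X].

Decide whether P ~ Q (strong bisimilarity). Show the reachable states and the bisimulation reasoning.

P ≁ Q

LTS(P): 5 reachable states
  p0 = c.d.c.c.(0 + 0) ⊢ ··c··> p1
  p1 = d.c.c.(0 + 0) ⊢ ··d··> p2
  p2 = c.c.(0 + 0) ⊢ ··c··> p3
  p3 = c.(0 + 0) ⊢ ··c··> p4
  p4 = 0 + 0 ⊢ (no moves)
LTS(Q): 5 reachable states
  q0 = c.d.d.c.(0 + 0) ⊢ ··c··> q1
  q1 = d.d.c.(0 + 0) ⊢ ··d··> q2
  q2 = d.c.(0 + 0) ⊢ ··d··> q3
  q3 = c.(0 + 0) ⊢ ··c··> q4
  q4 = 0 + 0 ⊢ (no moves)
Coarsest stable partition (strong bisimilarity classes):
  B0 = {p0}
  B1 = {p1}
  B2 = {p2}
  B3 = {p3, q3}
  B4 = {p4, q4}
  B5 = {q0}
  B6 = {q1}
  B7 = {q2}
p0 ∈ B0, q0 ∈ B5 → different blocks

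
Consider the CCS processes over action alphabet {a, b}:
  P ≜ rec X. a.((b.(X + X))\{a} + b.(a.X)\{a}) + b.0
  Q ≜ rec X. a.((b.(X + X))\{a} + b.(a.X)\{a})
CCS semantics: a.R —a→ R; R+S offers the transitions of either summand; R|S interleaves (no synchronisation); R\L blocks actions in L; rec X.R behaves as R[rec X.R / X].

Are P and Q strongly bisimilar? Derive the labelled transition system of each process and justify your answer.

P's transition system — 6 states:
  p0 = rec X. a.((b.(X + X))\{a} + b.(a.X)\{a}) + b.0 | --a--▸ p1, --b--▸ p2
  p1 = (b.((rec X. a.((b.(X + X))\{a} + b.(a.X)\{a}) + b.0) + (rec X. a.((b.(X + X))\{a} + b.(a.X)\{a}) + b.0)))\{a} + b.(a.(rec X. a.((b.(X + X))\{a} + b.(a.X)\{a}) + b.0))\{a} | --b--▸ p3, --b--▸ p4
  p2 = 0 | (no moves)
  p3 = ((rec X. a.((b.(X + X))\{a} + b.(a.X)\{a}) + b.0) + (rec X. a.((b.(X + X))\{a} + b.(a.X)\{a}) + b.0))\{a} | --b--▸ p5
  p4 = (a.(rec X. a.((b.(X + X))\{a} + b.(a.X)\{a}) + b.0))\{a} | (no moves)
  p5 = 0\{a} | (no moves)
Q's transition system — 4 states:
  q0 = rec X. a.((b.(X + X))\{a} + b.(a.X)\{a}) | --a--▸ q1
  q1 = (b.((rec X. a.((b.(X + X))\{a} + b.(a.X)\{a})) + (rec X. a.((b.(X + X))\{a} + b.(a.X)\{a}))))\{a} + b.(a.(rec X. a.((b.(X + X))\{a} + b.(a.X)\{a})))\{a} | --b--▸ q2, --b--▸ q3
  q2 = ((rec X. a.((b.(X + X))\{a} + b.(a.X)\{a})) + (rec X. a.((b.(X + X))\{a} + b.(a.X)\{a})))\{a} | (no moves)
  q3 = (a.(rec X. a.((b.(X + X))\{a} + b.(a.X)\{a})))\{a} | (no moves)
Bisimilarity quotient blocks:
  B0 = {p0}
  B1 = {p1}
  B2 = {p3, q1}
  B3 = {p2, p4, p5, q2, q3}
  B4 = {q0}
p0 ∈ B0, q0 ∈ B4 → different blocks

not bisimilar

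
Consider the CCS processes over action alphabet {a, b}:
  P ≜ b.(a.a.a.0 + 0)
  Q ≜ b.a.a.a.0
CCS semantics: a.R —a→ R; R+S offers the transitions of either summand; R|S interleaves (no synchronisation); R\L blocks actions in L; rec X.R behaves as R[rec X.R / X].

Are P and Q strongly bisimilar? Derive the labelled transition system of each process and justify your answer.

YES

P's transition system — 5 states:
  p0 = b.(a.a.a.0 + 0) | --b--▸ p1
  p1 = a.a.a.0 + 0 | --a--▸ p2
  p2 = a.a.0 | --a--▸ p3
  p3 = a.0 | --a--▸ p4
  p4 = 0 | (no moves)
Q's transition system — 5 states:
  q0 = b.a.a.a.0 | --b--▸ q1
  q1 = a.a.a.0 | --a--▸ q2
  q2 = a.a.0 | --a--▸ q3
  q3 = a.0 | --a--▸ q4
  q4 = 0 | (no moves)
Coarsest stable partition (strong bisimilarity classes):
  B0 = {p0, q0}
  B1 = {p1, q1}
  B2 = {p2, q2}
  B3 = {p3, q3}
  B4 = {p4, q4}
p0 ∈ B0, q0 ∈ B0 → same block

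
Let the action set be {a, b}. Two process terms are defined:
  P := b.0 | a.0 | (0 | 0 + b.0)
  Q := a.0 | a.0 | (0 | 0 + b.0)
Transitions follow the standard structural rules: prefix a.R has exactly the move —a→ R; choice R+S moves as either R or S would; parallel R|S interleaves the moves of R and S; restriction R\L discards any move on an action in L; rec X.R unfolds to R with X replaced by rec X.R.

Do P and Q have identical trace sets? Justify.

LTS(P): 8 reachable states
  m0 = b.0 | a.0 | (0 | 0 + b.0) → =a=> m1, =b=> m2, =b=> m3
  m1 = b.0 | 0 | (0 | 0 + b.0) → =b=> m4, =b=> m5
  m2 = 0 | a.0 | (0 | 0 + b.0) → =a=> m4, =b=> m6
  m3 = b.0 | a.0 | 0 → =a=> m5, =b=> m6
  m4 = 0 | 0 | (0 | 0 + b.0) → =b=> m7
  m5 = b.0 | 0 | 0 → =b=> m7
  m6 = 0 | a.0 | 0 → =a=> m7
  m7 = 0 | 0 | 0 → ·
LTS(Q): 8 reachable states
  n0 = a.0 | a.0 | (0 | 0 + b.0) → =a=> n1, =a=> n2, =b=> n3
  n1 = 0 | a.0 | (0 | 0 + b.0) → =a=> n4, =b=> n5
  n2 = a.0 | 0 | (0 | 0 + b.0) → =a=> n4, =b=> n6
  n3 = a.0 | a.0 | 0 → =a=> n5, =a=> n6
  n4 = 0 | 0 | (0 | 0 + b.0) → =b=> n7
  n5 = 0 | a.0 | 0 → =a=> n7
  n6 = a.0 | 0 | 0 → =a=> n7
  n7 = 0 | 0 | 0 → ·
Trace ⟨bb⟩ through P, begin at {m0}:
  [1] b ⇒ {m2, m3}
  [2] b ⇒ {m6}
  — P admits the full trace.
Trace ⟨bb⟩ through Q, begin at {n0}:
  [1] b ⇒ {n3}
  [2] b ⇒ no successor for Q

NO — witness ⟨bb⟩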